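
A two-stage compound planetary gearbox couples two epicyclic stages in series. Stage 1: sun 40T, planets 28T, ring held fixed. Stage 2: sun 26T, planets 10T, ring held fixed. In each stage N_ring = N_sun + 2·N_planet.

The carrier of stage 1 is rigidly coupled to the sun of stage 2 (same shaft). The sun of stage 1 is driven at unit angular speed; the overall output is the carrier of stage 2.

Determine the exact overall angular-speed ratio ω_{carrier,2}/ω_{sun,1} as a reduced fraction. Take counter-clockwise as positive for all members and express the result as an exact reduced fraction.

65/612

Stage 1: N_ring = 40 + 2·28 = 96
Stage 1: 40(ω_s−ω_c) = −96(ω_r−ω_c),  ω_r=0, ω_s=1
Stage 1: 40(1−ω_c) = −96(0−ω_c)  ⇒  136ω_c = 40  ⇒  ω_c = 5/17
  ⇒ ω_c¹/ω_s¹ = 5/17
Stage 2: N_ring = 26 + 2·10 = 46
Stage 2: 26(ω_s−ω_c) = −46(ω_r−ω_c),  ω_r=0, ω_s=1
Stage 2: 26(1−ω_c) = −46(0−ω_c)  ⇒  72ω_c = 26  ⇒  ω_c = 13/36
  ⇒ ω_c²/ω_s² = 13/36
Coupling ω_s² = ω_c¹ ⇒ overall = 5/17 × 13/36 = 65/612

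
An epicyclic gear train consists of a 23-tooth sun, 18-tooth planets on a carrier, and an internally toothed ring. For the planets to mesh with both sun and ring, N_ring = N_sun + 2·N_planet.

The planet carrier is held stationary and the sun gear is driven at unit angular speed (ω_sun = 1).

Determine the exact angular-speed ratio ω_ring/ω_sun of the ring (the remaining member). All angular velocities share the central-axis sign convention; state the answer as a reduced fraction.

N_ring = 23 + 2·18 = 59
23(ω_s−ω_c) = −59(ω_r−ω_c),  ω_c=0, ω_s=1
ω_r = 0 − (23/59)(1−0) = -23/59
ω_r/ω_s = -23/59

-23/59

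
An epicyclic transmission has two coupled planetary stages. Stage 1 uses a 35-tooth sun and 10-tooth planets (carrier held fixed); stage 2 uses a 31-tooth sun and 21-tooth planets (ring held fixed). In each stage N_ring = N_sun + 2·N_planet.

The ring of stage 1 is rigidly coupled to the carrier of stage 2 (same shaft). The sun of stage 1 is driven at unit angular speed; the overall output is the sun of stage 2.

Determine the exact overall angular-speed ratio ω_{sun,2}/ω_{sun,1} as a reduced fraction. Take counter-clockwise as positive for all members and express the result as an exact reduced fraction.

Stage 1: N_ring = 35 + 2·10 = 55
Stage 1: 35(ω_s−ω_c) = −55(ω_r−ω_c),  ω_c=0, ω_s=1
Stage 1: ω_r = 0 − (35/55)(1−0) = -7/11
  ⇒ ω_r¹/ω_s¹ = -7/11
Stage 2: N_ring = 31 + 2·21 = 73
Stage 2: 31(ω_s−ω_c) = −73(ω_r−ω_c),  ω_r=0, ω_c=1
Stage 2: ω_s = 1 − (73/31)(0−1) = 104/31
  ⇒ ω_s²/ω_c² = 104/31
Coupling ω_c² = ω_r¹ ⇒ overall = -7/11 × 104/31 = -728/341

-728/341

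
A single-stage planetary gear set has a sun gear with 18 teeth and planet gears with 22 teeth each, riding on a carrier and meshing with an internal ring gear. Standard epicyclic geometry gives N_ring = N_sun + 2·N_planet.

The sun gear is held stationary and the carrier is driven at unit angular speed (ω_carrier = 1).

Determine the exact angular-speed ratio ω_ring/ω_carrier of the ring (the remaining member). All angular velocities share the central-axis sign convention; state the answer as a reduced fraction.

40/31

N_ring = 18 + 2·22 = 62
18(ω_s−ω_c) = −62(ω_r−ω_c),  ω_s=0, ω_c=1
ω_r = 1 − (18/62)(0−1) = 40/31
ω_r/ω_c = 40/31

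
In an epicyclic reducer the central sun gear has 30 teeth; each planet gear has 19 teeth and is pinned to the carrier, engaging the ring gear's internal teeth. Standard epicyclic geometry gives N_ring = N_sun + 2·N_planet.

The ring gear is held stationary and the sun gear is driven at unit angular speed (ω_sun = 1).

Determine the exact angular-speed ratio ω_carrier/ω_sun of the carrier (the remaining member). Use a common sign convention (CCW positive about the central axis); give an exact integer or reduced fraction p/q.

15/49

N_ring = 30 + 2·19 = 68
30(ω_s−ω_c) = −68(ω_r−ω_c),  ω_r=0, ω_s=1
30(1−ω_c) = −68(0−ω_c)  ⇒  98ω_c = 30  ⇒  ω_c = 15/49
ω_c/ω_s = 15/49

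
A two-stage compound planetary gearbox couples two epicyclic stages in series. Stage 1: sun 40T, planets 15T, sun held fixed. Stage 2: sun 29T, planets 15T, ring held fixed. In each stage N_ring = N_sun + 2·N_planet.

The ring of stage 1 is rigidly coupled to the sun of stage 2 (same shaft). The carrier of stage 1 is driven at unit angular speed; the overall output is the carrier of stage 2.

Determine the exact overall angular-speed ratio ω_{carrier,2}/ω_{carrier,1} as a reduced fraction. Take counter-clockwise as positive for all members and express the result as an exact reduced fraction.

Stage 1: N_ring = 40 + 2·15 = 70
Stage 1: 40(ω_s−ω_c) = −70(ω_r−ω_c),  ω_s=0, ω_c=1
Stage 1: ω_r = 1 − (40/70)(0−1) = 11/7
  ⇒ ω_r¹/ω_c¹ = 11/7
Stage 2: N_ring = 29 + 2·15 = 59
Stage 2: 29(ω_s−ω_c) = −59(ω_r−ω_c),  ω_r=0, ω_s=1
Stage 2: 29(1−ω_c) = −59(0−ω_c)  ⇒  88ω_c = 29  ⇒  ω_c = 29/88
  ⇒ ω_c²/ω_s² = 29/88
Coupling ω_s² = ω_r¹ ⇒ overall = 11/7 × 29/88 = 29/56

29/56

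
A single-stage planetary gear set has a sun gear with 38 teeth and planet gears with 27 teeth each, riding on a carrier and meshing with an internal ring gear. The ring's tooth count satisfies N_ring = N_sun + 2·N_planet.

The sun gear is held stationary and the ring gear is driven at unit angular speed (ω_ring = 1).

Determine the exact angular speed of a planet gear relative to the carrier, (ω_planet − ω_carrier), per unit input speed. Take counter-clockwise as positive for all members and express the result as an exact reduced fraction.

N_ring = 38 + 2·27 = 92
38(ω_s−ω_c) = −92(ω_r−ω_c),  ω_s=0, ω_r=1
38(0−ω_c) = −92(1−ω_c)  ⇒  130ω_c = 92  ⇒  ω_c = 46/65
sun–planet: 38·(0−46/65) = −27·(ω_p−ω_c)  ⇒  ω_p−ω_c = −(38/27)·(-46/65) = 1748/1755

1748/1755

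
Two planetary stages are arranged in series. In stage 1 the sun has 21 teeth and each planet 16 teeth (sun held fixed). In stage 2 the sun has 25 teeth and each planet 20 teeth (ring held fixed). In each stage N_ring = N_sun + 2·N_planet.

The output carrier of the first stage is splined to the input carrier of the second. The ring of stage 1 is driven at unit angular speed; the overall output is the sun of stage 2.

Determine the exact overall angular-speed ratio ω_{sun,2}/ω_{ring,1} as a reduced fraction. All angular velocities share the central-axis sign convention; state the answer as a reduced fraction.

Stage 1: N_ring = 21 + 2·16 = 53
Stage 1: 21(ω_s−ω_c) = −53(ω_r−ω_c),  ω_s=0, ω_r=1
Stage 1: 21(0−ω_c) = −53(1−ω_c)  ⇒  74ω_c = 53  ⇒  ω_c = 53/74
  ⇒ ω_c¹/ω_r¹ = 53/74
Stage 2: N_ring = 25 + 2·20 = 65
Stage 2: 25(ω_s−ω_c) = −65(ω_r−ω_c),  ω_r=0, ω_c=1
Stage 2: ω_s = 1 − (65/25)(0−1) = 18/5
  ⇒ ω_s²/ω_c² = 18/5
Coupling ω_c² = ω_c¹ ⇒ overall = 53/74 × 18/5 = 477/185

477/185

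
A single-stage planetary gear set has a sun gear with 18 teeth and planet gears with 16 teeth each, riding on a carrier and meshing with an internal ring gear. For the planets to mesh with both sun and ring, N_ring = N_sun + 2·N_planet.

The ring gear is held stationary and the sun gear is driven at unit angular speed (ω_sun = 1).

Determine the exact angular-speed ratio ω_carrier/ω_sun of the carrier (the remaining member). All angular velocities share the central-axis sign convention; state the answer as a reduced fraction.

9/34

N_ring = 18 + 2·16 = 50
18(ω_s−ω_c) = −50(ω_r−ω_c),  ω_r=0, ω_s=1
18(1−ω_c) = −50(0−ω_c)  ⇒  68ω_c = 18  ⇒  ω_c = 9/34
ω_c/ω_s = 9/34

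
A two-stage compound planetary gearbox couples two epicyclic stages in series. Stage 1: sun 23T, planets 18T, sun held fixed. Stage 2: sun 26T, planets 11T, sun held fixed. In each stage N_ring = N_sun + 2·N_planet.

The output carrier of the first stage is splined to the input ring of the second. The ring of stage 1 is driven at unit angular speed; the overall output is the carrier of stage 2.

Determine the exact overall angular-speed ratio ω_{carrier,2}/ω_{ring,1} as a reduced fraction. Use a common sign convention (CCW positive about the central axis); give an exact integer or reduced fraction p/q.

708/1517

Stage 1: N_ring = 23 + 2·18 = 59
Stage 1: 23(ω_s−ω_c) = −59(ω_r−ω_c),  ω_s=0, ω_r=1
Stage 1: 23(0−ω_c) = −59(1−ω_c)  ⇒  82ω_c = 59  ⇒  ω_c = 59/82
  ⇒ ω_c¹/ω_r¹ = 59/82
Stage 2: N_ring = 26 + 2·11 = 48
Stage 2: 26(ω_s−ω_c) = −48(ω_r−ω_c),  ω_s=0, ω_r=1
Stage 2: 26(0−ω_c) = −48(1−ω_c)  ⇒  74ω_c = 48  ⇒  ω_c = 24/37
  ⇒ ω_c²/ω_r² = 24/37
Coupling ω_r² = ω_c¹ ⇒ overall = 59/82 × 24/37 = 708/1517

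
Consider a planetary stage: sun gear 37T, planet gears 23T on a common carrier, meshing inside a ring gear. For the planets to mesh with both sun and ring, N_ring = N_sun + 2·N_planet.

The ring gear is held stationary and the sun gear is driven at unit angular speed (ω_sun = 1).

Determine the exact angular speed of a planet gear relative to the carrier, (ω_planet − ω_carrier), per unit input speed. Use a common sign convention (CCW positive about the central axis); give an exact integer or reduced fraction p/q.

N_ring = 37 + 2·23 = 83
37(ω_s−ω_c) = −83(ω_r−ω_c),  ω_r=0, ω_s=1
37(1−ω_c) = −83(0−ω_c)  ⇒  120ω_c = 37  ⇒  ω_c = 37/120
sun–planet: 37·(1−37/120) = −23·(ω_p−ω_c)  ⇒  ω_p−ω_c = −(37/23)·(83/120) = -3071/2760

-3071/2760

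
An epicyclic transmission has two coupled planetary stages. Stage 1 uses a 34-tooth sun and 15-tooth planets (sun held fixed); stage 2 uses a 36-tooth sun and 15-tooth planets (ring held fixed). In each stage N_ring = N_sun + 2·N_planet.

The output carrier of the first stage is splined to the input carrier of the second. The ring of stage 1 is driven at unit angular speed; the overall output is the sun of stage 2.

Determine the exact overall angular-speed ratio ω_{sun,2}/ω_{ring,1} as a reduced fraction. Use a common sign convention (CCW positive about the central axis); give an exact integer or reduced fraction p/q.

Stage 1: N_ring = 34 + 2·15 = 64
Stage 1: 34(ω_s−ω_c) = −64(ω_r−ω_c),  ω_s=0, ω_r=1
Stage 1: 34(0−ω_c) = −64(1−ω_c)  ⇒  98ω_c = 64  ⇒  ω_c = 32/49
  ⇒ ω_c¹/ω_r¹ = 32/49
Stage 2: N_ring = 36 + 2·15 = 66
Stage 2: 36(ω_s−ω_c) = −66(ω_r−ω_c),  ω_r=0, ω_c=1
Stage 2: ω_s = 1 − (66/36)(0−1) = 17/6
  ⇒ ω_s²/ω_c² = 17/6
Coupling ω_c² = ω_c¹ ⇒ overall = 32/49 × 17/6 = 272/147

272/147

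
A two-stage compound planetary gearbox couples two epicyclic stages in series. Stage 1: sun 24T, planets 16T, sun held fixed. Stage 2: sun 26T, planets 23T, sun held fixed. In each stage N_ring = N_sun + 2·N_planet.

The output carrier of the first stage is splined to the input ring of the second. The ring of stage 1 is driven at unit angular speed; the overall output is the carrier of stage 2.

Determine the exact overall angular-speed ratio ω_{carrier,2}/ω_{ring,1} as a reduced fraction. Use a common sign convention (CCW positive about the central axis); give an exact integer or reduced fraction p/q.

18/35

Stage 1: N_ring = 24 + 2·16 = 56
Stage 1: 24(ω_s−ω_c) = −56(ω_r−ω_c),  ω_s=0, ω_r=1
Stage 1: 24(0−ω_c) = −56(1−ω_c)  ⇒  80ω_c = 56  ⇒  ω_c = 7/10
  ⇒ ω_c¹/ω_r¹ = 7/10
Stage 2: N_ring = 26 + 2·23 = 72
Stage 2: 26(ω_s−ω_c) = −72(ω_r−ω_c),  ω_s=0, ω_r=1
Stage 2: 26(0−ω_c) = −72(1−ω_c)  ⇒  98ω_c = 72  ⇒  ω_c = 36/49
  ⇒ ω_c²/ω_r² = 36/49
Coupling ω_r² = ω_c¹ ⇒ overall = 7/10 × 36/49 = 18/35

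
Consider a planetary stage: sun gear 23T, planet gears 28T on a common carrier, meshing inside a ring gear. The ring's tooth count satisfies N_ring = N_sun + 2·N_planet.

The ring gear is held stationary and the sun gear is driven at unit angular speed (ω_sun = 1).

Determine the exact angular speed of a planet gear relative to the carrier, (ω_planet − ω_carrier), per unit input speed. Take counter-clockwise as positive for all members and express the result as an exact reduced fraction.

-1817/2856

N_ring = 23 + 2·28 = 79
23(ω_s−ω_c) = −79(ω_r−ω_c),  ω_r=0, ω_s=1
23(1−ω_c) = −79(0−ω_c)  ⇒  102ω_c = 23  ⇒  ω_c = 23/102
sun–planet: 23·(1−23/102) = −28·(ω_p−ω_c)  ⇒  ω_p−ω_c = −(23/28)·(79/102) = -1817/2856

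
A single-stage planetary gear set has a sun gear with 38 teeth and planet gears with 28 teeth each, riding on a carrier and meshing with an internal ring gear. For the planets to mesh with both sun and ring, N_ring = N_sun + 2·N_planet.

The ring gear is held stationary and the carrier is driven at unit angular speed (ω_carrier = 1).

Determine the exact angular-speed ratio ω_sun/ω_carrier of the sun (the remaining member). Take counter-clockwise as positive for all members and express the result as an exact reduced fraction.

66/19

N_ring = 38 + 2·28 = 94
38(ω_s−ω_c) = −94(ω_r−ω_c),  ω_r=0, ω_c=1
ω_s = 1 − (94/38)(0−1) = 66/19
ω_s/ω_c = 66/19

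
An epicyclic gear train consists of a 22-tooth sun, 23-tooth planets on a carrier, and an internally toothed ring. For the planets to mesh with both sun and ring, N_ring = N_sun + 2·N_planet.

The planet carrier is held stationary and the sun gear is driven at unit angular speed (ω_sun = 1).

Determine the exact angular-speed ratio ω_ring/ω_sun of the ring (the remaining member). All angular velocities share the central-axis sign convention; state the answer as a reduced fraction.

-11/34

N_ring = 22 + 2·23 = 68
22(ω_s−ω_c) = −68(ω_r−ω_c),  ω_c=0, ω_s=1
ω_r = 0 − (22/68)(1−0) = -11/34
ω_r/ω_s = -11/34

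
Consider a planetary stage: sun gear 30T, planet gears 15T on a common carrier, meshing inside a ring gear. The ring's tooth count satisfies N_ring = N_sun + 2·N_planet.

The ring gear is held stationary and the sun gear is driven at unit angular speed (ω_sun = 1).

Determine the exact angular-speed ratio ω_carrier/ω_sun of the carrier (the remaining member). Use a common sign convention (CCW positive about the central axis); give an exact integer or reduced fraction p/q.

N_ring = 30 + 2·15 = 60
30(ω_s−ω_c) = −60(ω_r−ω_c),  ω_r=0, ω_s=1
30(1−ω_c) = −60(0−ω_c)  ⇒  90ω_c = 30  ⇒  ω_c = 1/3
ω_c/ω_s = 1/3

1/3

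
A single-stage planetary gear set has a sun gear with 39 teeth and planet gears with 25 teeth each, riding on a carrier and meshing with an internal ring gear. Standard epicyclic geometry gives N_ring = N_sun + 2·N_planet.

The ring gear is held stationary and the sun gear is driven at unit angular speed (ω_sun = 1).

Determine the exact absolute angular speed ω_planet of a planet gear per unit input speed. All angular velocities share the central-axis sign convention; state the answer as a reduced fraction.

N_ring = 39 + 2·25 = 89
39(ω_s−ω_c) = −89(ω_r−ω_c),  ω_r=0, ω_s=1
39(1−ω_c) = −89(0−ω_c)  ⇒  128ω_c = 39  ⇒  ω_c = 39/128
sun–planet: 39·(1−39/128) = −25·(ω_p−ω_c)  ⇒  ω_p−ω_c = −(39/25)·(89/128) = -3471/3200
ω_p = 39/128 − 3471/3200 = -39/50

-39/50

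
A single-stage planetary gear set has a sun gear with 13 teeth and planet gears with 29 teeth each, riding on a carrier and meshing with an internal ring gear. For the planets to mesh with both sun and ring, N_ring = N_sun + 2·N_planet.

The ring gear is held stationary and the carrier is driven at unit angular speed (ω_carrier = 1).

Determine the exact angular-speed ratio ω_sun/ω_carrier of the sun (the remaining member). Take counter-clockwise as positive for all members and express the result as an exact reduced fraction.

84/13

N_ring = 13 + 2·29 = 71
13(ω_s−ω_c) = −71(ω_r−ω_c),  ω_r=0, ω_c=1
ω_s = 1 − (71/13)(0−1) = 84/13
ω_s/ω_c = 84/13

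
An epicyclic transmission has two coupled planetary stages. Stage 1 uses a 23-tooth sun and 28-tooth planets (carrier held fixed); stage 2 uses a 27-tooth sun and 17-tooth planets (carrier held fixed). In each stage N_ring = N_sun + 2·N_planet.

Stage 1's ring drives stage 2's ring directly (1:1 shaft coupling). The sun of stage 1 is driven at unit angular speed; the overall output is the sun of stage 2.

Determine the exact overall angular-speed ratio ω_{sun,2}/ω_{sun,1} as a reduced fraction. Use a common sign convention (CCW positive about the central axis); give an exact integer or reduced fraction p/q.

Stage 1: N_ring = 23 + 2·28 = 79
Stage 1: 23(ω_s−ω_c) = −79(ω_r−ω_c),  ω_c=0, ω_s=1
Stage 1: ω_r = 0 − (23/79)(1−0) = -23/79
  ⇒ ω_r¹/ω_s¹ = -23/79
Stage 2: N_ring = 27 + 2·17 = 61
Stage 2: 27(ω_s−ω_c) = −61(ω_r−ω_c),  ω_c=0, ω_r=1
Stage 2: ω_s = 0 − (61/27)(1−0) = -61/27
  ⇒ ω_s²/ω_r² = -61/27
Coupling ω_r² = ω_r¹ ⇒ overall = -23/79 × -61/27 = 1403/2133

1403/2133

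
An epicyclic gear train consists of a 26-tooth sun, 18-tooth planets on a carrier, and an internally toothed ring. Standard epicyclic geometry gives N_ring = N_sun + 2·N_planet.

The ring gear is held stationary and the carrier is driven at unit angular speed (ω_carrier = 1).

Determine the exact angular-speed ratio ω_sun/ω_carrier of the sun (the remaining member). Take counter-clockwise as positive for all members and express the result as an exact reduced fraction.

44/13

N_ring = 26 + 2·18 = 62
26(ω_s−ω_c) = −62(ω_r−ω_c),  ω_r=0, ω_c=1
ω_s = 1 − (62/26)(0−1) = 44/13
ω_s/ω_c = 44/13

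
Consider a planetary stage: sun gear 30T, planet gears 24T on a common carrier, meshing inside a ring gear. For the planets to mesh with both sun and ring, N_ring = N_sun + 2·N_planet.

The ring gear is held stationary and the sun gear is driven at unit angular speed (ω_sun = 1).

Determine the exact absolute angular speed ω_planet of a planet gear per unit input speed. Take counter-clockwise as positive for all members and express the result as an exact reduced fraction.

-5/8

N_ring = 30 + 2·24 = 78
30(ω_s−ω_c) = −78(ω_r−ω_c),  ω_r=0, ω_s=1
30(1−ω_c) = −78(0−ω_c)  ⇒  108ω_c = 30  ⇒  ω_c = 5/18
sun–planet: 30·(1−5/18) = −24·(ω_p−ω_c)  ⇒  ω_p−ω_c = −(30/24)·(13/18) = -65/72
ω_p = 5/18 − 65/72 = -5/8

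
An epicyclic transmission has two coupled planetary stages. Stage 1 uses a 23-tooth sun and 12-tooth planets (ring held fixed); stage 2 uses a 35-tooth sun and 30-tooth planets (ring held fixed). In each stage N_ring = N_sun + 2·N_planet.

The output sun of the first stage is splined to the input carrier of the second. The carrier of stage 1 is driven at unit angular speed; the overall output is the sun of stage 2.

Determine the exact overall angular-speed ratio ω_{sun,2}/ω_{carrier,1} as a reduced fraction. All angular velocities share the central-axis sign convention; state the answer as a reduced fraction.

Stage 1: N_ring = 23 + 2·12 = 47
Stage 1: 23(ω_s−ω_c) = −47(ω_r−ω_c),  ω_r=0, ω_c=1
Stage 1: ω_s = 1 − (47/23)(0−1) = 70/23
  ⇒ ω_s¹/ω_c¹ = 70/23
Stage 2: N_ring = 35 + 2·30 = 95
Stage 2: 35(ω_s−ω_c) = −95(ω_r−ω_c),  ω_r=0, ω_c=1
Stage 2: ω_s = 1 − (95/35)(0−1) = 26/7
  ⇒ ω_s²/ω_c² = 26/7
Coupling ω_c² = ω_s¹ ⇒ overall = 70/23 × 26/7 = 260/23

260/23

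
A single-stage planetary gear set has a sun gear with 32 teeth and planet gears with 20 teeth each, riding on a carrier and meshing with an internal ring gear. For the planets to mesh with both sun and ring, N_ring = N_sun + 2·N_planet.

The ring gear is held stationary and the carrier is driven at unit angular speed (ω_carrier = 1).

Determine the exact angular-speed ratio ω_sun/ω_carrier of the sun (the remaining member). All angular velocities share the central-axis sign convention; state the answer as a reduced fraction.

N_ring = 32 + 2·20 = 72
32(ω_s−ω_c) = −72(ω_r−ω_c),  ω_r=0, ω_c=1
ω_s = 1 − (72/32)(0−1) = 13/4
ω_s/ω_c = 13/4

13/4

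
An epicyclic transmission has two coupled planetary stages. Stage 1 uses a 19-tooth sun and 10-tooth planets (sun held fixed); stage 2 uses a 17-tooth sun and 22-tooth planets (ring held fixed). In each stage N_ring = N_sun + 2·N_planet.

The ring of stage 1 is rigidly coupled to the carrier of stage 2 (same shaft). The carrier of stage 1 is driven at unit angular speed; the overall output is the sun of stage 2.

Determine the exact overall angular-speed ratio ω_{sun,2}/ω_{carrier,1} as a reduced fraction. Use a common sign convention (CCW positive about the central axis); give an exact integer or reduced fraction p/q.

116/17

Stage 1: N_ring = 19 + 2·10 = 39
Stage 1: 19(ω_s−ω_c) = −39(ω_r−ω_c),  ω_s=0, ω_c=1
Stage 1: ω_r = 1 − (19/39)(0−1) = 58/39
  ⇒ ω_r¹/ω_c¹ = 58/39
Stage 2: N_ring = 17 + 2·22 = 61
Stage 2: 17(ω_s−ω_c) = −61(ω_r−ω_c),  ω_r=0, ω_c=1
Stage 2: ω_s = 1 − (61/17)(0−1) = 78/17
  ⇒ ω_s²/ω_c² = 78/17
Coupling ω_c² = ω_r¹ ⇒ overall = 58/39 × 78/17 = 116/17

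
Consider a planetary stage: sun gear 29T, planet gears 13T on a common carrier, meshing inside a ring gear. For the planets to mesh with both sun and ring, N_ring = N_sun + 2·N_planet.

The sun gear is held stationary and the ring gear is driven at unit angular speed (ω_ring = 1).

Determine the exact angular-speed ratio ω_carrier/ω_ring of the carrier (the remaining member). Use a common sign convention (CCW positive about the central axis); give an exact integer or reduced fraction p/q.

N_ring = 29 + 2·13 = 55
29(ω_s−ω_c) = −55(ω_r−ω_c),  ω_s=0, ω_r=1
29(0−ω_c) = −55(1−ω_c)  ⇒  84ω_c = 55  ⇒  ω_c = 55/84
ω_c/ω_r = 55/84

55/84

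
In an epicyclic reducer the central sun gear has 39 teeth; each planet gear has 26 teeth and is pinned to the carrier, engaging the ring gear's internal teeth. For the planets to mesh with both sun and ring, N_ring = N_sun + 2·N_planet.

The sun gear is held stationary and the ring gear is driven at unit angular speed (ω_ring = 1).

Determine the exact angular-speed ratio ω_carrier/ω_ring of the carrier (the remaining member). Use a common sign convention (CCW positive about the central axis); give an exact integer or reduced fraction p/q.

7/10

N_ring = 39 + 2·26 = 91
39(ω_s−ω_c) = −91(ω_r−ω_c),  ω_s=0, ω_r=1
39(0−ω_c) = −91(1−ω_c)  ⇒  130ω_c = 91  ⇒  ω_c = 7/10
ω_c/ω_r = 7/10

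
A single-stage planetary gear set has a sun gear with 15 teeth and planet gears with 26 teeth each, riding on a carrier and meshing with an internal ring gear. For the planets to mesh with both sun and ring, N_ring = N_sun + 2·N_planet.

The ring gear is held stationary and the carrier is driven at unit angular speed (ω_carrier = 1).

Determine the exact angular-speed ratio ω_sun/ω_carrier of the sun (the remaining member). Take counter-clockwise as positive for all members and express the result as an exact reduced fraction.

82/15

N_ring = 15 + 2·26 = 67
15(ω_s−ω_c) = −67(ω_r−ω_c),  ω_r=0, ω_c=1
ω_s = 1 − (67/15)(0−1) = 82/15
ω_s/ω_c = 82/15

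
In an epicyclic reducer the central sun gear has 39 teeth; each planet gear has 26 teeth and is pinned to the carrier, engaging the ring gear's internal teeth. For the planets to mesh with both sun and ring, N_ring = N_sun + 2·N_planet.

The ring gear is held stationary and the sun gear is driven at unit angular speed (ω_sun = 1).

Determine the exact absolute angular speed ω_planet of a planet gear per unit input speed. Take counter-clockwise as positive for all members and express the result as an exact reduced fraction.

-3/4

N_ring = 39 + 2·26 = 91
39(ω_s−ω_c) = −91(ω_r−ω_c),  ω_r=0, ω_s=1
39(1−ω_c) = −91(0−ω_c)  ⇒  130ω_c = 39  ⇒  ω_c = 3/10
sun–planet: 39·(1−3/10) = −26·(ω_p−ω_c)  ⇒  ω_p−ω_c = −(39/26)·(7/10) = -21/20
ω_p = 3/10 − 21/20 = -3/4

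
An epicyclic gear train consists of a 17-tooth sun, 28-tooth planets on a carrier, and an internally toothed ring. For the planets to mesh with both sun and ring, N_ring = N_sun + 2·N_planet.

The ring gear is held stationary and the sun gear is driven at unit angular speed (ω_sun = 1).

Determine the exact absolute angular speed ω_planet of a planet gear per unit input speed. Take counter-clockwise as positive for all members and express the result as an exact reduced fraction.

-17/56

N_ring = 17 + 2·28 = 73
17(ω_s−ω_c) = −73(ω_r−ω_c),  ω_r=0, ω_s=1
17(1−ω_c) = −73(0−ω_c)  ⇒  90ω_c = 17  ⇒  ω_c = 17/90
sun–planet: 17·(1−17/90) = −28·(ω_p−ω_c)  ⇒  ω_p−ω_c = −(17/28)·(73/90) = -1241/2520
ω_p = 17/90 − 1241/2520 = -17/56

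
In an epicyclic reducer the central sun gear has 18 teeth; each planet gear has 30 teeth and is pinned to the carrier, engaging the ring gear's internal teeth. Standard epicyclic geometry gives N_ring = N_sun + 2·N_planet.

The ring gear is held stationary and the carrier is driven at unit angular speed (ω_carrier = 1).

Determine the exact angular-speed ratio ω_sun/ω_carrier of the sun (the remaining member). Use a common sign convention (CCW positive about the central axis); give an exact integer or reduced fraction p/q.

16/3

N_ring = 18 + 2·30 = 78
18(ω_s−ω_c) = −78(ω_r−ω_c),  ω_r=0, ω_c=1
ω_s = 1 − (78/18)(0−1) = 16/3
ω_s/ω_c = 16/3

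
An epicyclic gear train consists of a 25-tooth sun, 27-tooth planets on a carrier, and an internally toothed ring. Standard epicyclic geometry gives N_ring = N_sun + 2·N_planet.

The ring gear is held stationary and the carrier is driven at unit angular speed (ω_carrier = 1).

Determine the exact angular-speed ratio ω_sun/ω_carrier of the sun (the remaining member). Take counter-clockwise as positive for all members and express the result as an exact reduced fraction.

104/25

N_ring = 25 + 2·27 = 79
25(ω_s−ω_c) = −79(ω_r−ω_c),  ω_r=0, ω_c=1
ω_s = 1 − (79/25)(0−1) = 104/25
ω_s/ω_c = 104/25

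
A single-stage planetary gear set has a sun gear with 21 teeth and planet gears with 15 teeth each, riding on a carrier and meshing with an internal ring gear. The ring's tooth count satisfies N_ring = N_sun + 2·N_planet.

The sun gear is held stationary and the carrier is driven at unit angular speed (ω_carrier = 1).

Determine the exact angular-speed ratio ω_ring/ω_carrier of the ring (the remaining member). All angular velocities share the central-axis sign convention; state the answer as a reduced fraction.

24/17

N_ring = 21 + 2·15 = 51
21(ω_s−ω_c) = −51(ω_r−ω_c),  ω_s=0, ω_c=1
ω_r = 1 − (21/51)(0−1) = 24/17
ω_r/ω_c = 24/17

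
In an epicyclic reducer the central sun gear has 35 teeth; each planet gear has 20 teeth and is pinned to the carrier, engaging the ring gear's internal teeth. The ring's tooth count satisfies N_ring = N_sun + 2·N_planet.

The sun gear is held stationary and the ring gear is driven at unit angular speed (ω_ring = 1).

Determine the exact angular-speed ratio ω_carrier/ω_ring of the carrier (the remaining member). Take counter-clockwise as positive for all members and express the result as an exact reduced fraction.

15/22

N_ring = 35 + 2·20 = 75
35(ω_s−ω_c) = −75(ω_r−ω_c),  ω_s=0, ω_r=1
35(0−ω_c) = −75(1−ω_c)  ⇒  110ω_c = 75  ⇒  ω_c = 15/22
ω_c/ω_r = 15/22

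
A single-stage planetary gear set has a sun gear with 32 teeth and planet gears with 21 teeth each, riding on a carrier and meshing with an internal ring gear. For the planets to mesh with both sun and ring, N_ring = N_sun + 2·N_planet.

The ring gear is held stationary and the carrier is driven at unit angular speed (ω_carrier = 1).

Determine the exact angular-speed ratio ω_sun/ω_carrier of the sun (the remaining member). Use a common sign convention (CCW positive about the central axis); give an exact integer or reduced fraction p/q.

53/16

N_ring = 32 + 2·21 = 74
32(ω_s−ω_c) = −74(ω_r−ω_c),  ω_r=0, ω_c=1
ω_s = 1 − (74/32)(0−1) = 53/16
ω_s/ω_c = 53/16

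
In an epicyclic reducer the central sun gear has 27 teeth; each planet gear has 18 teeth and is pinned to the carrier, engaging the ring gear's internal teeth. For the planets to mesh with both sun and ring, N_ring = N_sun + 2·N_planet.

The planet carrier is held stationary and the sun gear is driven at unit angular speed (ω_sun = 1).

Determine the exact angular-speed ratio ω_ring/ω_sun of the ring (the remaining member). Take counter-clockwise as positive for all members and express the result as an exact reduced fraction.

N_ring = 27 + 2·18 = 63
27(ω_s−ω_c) = −63(ω_r−ω_c),  ω_c=0, ω_s=1
ω_r = 0 − (27/63)(1−0) = -3/7
ω_r/ω_s = -3/7

-3/7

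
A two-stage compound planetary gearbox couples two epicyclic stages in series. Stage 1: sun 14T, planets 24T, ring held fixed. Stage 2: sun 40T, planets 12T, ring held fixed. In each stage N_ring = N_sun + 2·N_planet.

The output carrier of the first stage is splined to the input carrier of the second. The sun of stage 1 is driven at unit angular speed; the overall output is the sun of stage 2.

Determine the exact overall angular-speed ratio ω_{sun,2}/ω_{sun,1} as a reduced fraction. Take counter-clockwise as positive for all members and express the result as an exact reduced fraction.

91/190

Stage 1: N_ring = 14 + 2·24 = 62
Stage 1: 14(ω_s−ω_c) = −62(ω_r−ω_c),  ω_r=0, ω_s=1
Stage 1: 14(1−ω_c) = −62(0−ω_c)  ⇒  76ω_c = 14  ⇒  ω_c = 7/38
  ⇒ ω_c¹/ω_s¹ = 7/38
Stage 2: N_ring = 40 + 2·12 = 64
Stage 2: 40(ω_s−ω_c) = −64(ω_r−ω_c),  ω_r=0, ω_c=1
Stage 2: ω_s = 1 − (64/40)(0−1) = 13/5
  ⇒ ω_s²/ω_c² = 13/5
Coupling ω_c² = ω_c¹ ⇒ overall = 7/38 × 13/5 = 91/190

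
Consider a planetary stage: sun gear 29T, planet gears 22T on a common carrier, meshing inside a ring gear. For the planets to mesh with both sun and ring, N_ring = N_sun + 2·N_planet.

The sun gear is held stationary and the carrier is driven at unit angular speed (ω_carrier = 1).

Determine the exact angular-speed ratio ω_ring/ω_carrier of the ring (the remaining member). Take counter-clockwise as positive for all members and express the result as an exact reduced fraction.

N_ring = 29 + 2·22 = 73
29(ω_s−ω_c) = −73(ω_r−ω_c),  ω_s=0, ω_c=1
ω_r = 1 − (29/73)(0−1) = 102/73
ω_r/ω_c = 102/73

102/73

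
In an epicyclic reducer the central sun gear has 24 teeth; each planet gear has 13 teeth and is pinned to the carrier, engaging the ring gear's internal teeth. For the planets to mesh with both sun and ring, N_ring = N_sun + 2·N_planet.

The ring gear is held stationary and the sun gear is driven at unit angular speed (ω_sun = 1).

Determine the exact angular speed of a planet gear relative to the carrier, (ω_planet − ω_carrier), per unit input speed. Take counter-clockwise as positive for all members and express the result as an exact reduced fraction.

-600/481

N_ring = 24 + 2·13 = 50
24(ω_s−ω_c) = −50(ω_r−ω_c),  ω_r=0, ω_s=1
24(1−ω_c) = −50(0−ω_c)  ⇒  74ω_c = 24  ⇒  ω_c = 12/37
sun–planet: 24·(1−12/37) = −13·(ω_p−ω_c)  ⇒  ω_p−ω_c = −(24/13)·(25/37) = -600/481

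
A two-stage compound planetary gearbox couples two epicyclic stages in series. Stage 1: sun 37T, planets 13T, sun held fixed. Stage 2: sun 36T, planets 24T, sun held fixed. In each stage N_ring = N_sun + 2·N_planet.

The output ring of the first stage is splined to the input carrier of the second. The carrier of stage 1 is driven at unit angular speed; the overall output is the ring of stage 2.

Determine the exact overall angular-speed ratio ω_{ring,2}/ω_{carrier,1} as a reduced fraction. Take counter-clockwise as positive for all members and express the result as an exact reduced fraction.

Stage 1: N_ring = 37 + 2·13 = 63
Stage 1: 37(ω_s−ω_c) = −63(ω_r−ω_c),  ω_s=0, ω_c=1
Stage 1: ω_r = 1 − (37/63)(0−1) = 100/63
  ⇒ ω_r¹/ω_c¹ = 100/63
Stage 2: N_ring = 36 + 2·24 = 84
Stage 2: 36(ω_s−ω_c) = −84(ω_r−ω_c),  ω_s=0, ω_c=1
Stage 2: ω_r = 1 − (36/84)(0−1) = 10/7
  ⇒ ω_r²/ω_c² = 10/7
Coupling ω_c² = ω_r¹ ⇒ overall = 100/63 × 10/7 = 1000/441

1000/441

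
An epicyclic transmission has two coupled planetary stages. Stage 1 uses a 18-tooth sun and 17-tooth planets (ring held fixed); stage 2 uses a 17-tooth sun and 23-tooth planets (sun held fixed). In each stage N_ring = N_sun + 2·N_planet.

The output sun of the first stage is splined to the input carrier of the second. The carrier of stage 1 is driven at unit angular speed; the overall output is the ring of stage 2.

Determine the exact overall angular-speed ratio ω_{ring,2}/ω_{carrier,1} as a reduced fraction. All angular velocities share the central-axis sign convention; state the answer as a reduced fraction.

400/81

Stage 1: N_ring = 18 + 2·17 = 52
Stage 1: 18(ω_s−ω_c) = −52(ω_r−ω_c),  ω_r=0, ω_c=1
Stage 1: ω_s = 1 − (52/18)(0−1) = 35/9
  ⇒ ω_s¹/ω_c¹ = 35/9
Stage 2: N_ring = 17 + 2·23 = 63
Stage 2: 17(ω_s−ω_c) = −63(ω_r−ω_c),  ω_s=0, ω_c=1
Stage 2: ω_r = 1 − (17/63)(0−1) = 80/63
  ⇒ ω_r²/ω_c² = 80/63
Coupling ω_c² = ω_s¹ ⇒ overall = 35/9 × 80/63 = 400/81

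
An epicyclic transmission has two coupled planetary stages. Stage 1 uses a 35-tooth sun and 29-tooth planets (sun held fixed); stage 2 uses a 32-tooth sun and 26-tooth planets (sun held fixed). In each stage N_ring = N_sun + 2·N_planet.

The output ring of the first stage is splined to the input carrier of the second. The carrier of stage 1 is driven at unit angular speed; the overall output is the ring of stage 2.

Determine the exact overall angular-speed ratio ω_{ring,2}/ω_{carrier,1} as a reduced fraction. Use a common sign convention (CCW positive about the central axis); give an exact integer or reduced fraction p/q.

3712/1953

Stage 1: N_ring = 35 + 2·29 = 93
Stage 1: 35(ω_s−ω_c) = −93(ω_r−ω_c),  ω_s=0, ω_c=1
Stage 1: ω_r = 1 − (35/93)(0−1) = 128/93
  ⇒ ω_r¹/ω_c¹ = 128/93
Stage 2: N_ring = 32 + 2·26 = 84
Stage 2: 32(ω_s−ω_c) = −84(ω_r−ω_c),  ω_s=0, ω_c=1
Stage 2: ω_r = 1 − (32/84)(0−1) = 29/21
  ⇒ ω_r²/ω_c² = 29/21
Coupling ω_c² = ω_r¹ ⇒ overall = 128/93 × 29/21 = 3712/1953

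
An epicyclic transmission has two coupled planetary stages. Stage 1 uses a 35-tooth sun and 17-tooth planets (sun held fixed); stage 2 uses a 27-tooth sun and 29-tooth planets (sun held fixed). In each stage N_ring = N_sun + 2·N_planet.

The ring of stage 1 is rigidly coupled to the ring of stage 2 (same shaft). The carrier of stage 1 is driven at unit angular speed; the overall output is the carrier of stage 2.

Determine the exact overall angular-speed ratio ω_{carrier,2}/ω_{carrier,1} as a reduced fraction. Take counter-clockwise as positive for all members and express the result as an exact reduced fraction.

Stage 1: N_ring = 35 + 2·17 = 69
Stage 1: 35(ω_s−ω_c) = −69(ω_r−ω_c),  ω_s=0, ω_c=1
Stage 1: ω_r = 1 − (35/69)(0−1) = 104/69
  ⇒ ω_r¹/ω_c¹ = 104/69
Stage 2: N_ring = 27 + 2·29 = 85
Stage 2: 27(ω_s−ω_c) = −85(ω_r−ω_c),  ω_s=0, ω_r=1
Stage 2: 27(0−ω_c) = −85(1−ω_c)  ⇒  112ω_c = 85  ⇒  ω_c = 85/112
  ⇒ ω_c²/ω_r² = 85/112
Coupling ω_r² = ω_r¹ ⇒ overall = 104/69 × 85/112 = 1105/966

1105/966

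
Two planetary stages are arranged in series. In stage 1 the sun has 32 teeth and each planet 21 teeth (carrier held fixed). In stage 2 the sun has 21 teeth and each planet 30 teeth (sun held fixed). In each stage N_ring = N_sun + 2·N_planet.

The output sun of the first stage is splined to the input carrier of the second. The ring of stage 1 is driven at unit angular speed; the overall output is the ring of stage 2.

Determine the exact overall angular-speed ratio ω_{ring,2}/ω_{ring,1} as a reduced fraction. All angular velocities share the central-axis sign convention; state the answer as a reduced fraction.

Stage 1: N_ring = 32 + 2·21 = 74
Stage 1: 32(ω_s−ω_c) = −74(ω_r−ω_c),  ω_c=0, ω_r=1
Stage 1: ω_s = 0 − (74/32)(1−0) = -37/16
  ⇒ ω_s¹/ω_r¹ = -37/16
Stage 2: N_ring = 21 + 2·30 = 81
Stage 2: 21(ω_s−ω_c) = −81(ω_r−ω_c),  ω_s=0, ω_c=1
Stage 2: ω_r = 1 − (21/81)(0−1) = 34/27
  ⇒ ω_r²/ω_c² = 34/27
Coupling ω_c² = ω_s¹ ⇒ overall = -37/16 × 34/27 = -629/216

-629/216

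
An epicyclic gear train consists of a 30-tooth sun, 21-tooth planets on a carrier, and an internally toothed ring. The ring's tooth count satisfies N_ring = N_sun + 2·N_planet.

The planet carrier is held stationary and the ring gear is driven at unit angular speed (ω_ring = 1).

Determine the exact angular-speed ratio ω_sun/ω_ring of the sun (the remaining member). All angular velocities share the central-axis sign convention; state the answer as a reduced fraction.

N_ring = 30 + 2·21 = 72
30(ω_s−ω_c) = −72(ω_r−ω_c),  ω_c=0, ω_r=1
ω_s = 0 − (72/30)(1−0) = -12/5
ω_s/ω_r = -12/5

-12/5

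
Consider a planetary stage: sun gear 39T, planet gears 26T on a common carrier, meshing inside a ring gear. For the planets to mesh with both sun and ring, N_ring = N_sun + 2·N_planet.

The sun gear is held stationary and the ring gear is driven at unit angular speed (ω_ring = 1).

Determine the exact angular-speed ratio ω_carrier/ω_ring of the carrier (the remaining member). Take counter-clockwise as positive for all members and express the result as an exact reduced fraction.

7/10

N_ring = 39 + 2·26 = 91
39(ω_s−ω_c) = −91(ω_r−ω_c),  ω_s=0, ω_r=1
39(0−ω_c) = −91(1−ω_c)  ⇒  130ω_c = 91  ⇒  ω_c = 7/10
ω_c/ω_r = 7/10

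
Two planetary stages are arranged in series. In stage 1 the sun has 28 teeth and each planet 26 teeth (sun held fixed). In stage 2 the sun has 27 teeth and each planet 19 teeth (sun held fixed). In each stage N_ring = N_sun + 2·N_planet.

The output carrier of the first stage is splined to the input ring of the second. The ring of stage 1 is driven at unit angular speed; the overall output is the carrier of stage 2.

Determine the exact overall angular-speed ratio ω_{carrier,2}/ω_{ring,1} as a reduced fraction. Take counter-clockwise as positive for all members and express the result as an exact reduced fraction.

325/621

Stage 1: N_ring = 28 + 2·26 = 80
Stage 1: 28(ω_s−ω_c) = −80(ω_r−ω_c),  ω_s=0, ω_r=1
Stage 1: 28(0−ω_c) = −80(1−ω_c)  ⇒  108ω_c = 80  ⇒  ω_c = 20/27
  ⇒ ω_c¹/ω_r¹ = 20/27
Stage 2: N_ring = 27 + 2·19 = 65
Stage 2: 27(ω_s−ω_c) = −65(ω_r−ω_c),  ω_s=0, ω_r=1
Stage 2: 27(0−ω_c) = −65(1−ω_c)  ⇒  92ω_c = 65  ⇒  ω_c = 65/92
  ⇒ ω_c²/ω_r² = 65/92
Coupling ω_r² = ω_c¹ ⇒ overall = 20/27 × 65/92 = 325/621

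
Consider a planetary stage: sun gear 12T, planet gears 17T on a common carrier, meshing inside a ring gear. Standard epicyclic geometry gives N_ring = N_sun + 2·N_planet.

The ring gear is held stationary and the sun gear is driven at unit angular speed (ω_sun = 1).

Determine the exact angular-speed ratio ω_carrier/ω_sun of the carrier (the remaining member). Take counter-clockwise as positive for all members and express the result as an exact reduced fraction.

6/29

N_ring = 12 + 2·17 = 46
12(ω_s−ω_c) = −46(ω_r−ω_c),  ω_r=0, ω_s=1
12(1−ω_c) = −46(0−ω_c)  ⇒  58ω_c = 12  ⇒  ω_c = 6/29
ω_c/ω_s = 6/29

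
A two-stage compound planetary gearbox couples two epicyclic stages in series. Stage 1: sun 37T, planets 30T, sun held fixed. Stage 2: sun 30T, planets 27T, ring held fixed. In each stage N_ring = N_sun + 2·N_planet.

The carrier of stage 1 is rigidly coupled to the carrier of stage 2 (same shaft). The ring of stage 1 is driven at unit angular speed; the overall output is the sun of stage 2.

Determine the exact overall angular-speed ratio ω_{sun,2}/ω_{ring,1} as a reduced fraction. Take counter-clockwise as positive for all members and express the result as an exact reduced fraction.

Stage 1: N_ring = 37 + 2·30 = 97
Stage 1: 37(ω_s−ω_c) = −97(ω_r−ω_c),  ω_s=0, ω_r=1
Stage 1: 37(0−ω_c) = −97(1−ω_c)  ⇒  134ω_c = 97  ⇒  ω_c = 97/134
  ⇒ ω_c¹/ω_r¹ = 97/134
Stage 2: N_ring = 30 + 2·27 = 84
Stage 2: 30(ω_s−ω_c) = −84(ω_r−ω_c),  ω_r=0, ω_c=1
Stage 2: ω_s = 1 − (84/30)(0−1) = 19/5
  ⇒ ω_s²/ω_c² = 19/5
Coupling ω_c² = ω_c¹ ⇒ overall = 97/134 × 19/5 = 1843/670

1843/670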